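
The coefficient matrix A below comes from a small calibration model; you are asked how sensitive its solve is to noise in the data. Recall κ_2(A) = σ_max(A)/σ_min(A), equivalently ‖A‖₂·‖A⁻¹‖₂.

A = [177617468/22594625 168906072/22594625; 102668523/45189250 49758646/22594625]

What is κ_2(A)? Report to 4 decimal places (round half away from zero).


form AᵀA = [218772296591881/3267309304900 10417597498917/163365465245; 10417597498917/163365465245 49608294416356/816827326225] with trace 99216521821/777005780 and determinant 2608757776/24281430625
λ_max, λ_min = (99216521821/777005780 ± √246091468592838398676129/15093449553835210000)/2 = 12769/100, 817216/971257225
so κ_2 = √((12769/100) / (817216/971257225)) = 389.5625

389.5625


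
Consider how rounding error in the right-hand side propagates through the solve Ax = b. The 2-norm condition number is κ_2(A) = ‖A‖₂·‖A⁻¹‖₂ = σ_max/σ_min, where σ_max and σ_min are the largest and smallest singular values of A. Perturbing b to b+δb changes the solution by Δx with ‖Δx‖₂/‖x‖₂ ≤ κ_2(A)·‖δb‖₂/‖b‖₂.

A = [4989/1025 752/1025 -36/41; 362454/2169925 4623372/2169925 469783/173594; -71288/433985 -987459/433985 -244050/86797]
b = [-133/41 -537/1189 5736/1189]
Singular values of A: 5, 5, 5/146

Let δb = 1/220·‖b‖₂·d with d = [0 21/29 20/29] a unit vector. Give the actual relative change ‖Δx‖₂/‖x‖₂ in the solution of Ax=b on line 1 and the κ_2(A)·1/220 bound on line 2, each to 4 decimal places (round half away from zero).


σ_max = 5, σ_min = 5/146
κ_2(A) = 5 / (5/146) = 146.0000
bound on ‖Δx‖/‖x‖: κ·ε = 146.0000·1/220 = 0.6636
solve Ax = b  →  x = [18.9552 -67.8464 52.0800]
‖b‖₂ = 5.8310 and ‖x‖₂ = 87.6057
re-solving with b+δb shifts x by Δx of norm 0.7739
dividing the unrounded norms, ‖Δx‖/‖x‖ = 0.0088
realised/bound (from unrounded values) ≈ 0.0133

0.0088
0.6636


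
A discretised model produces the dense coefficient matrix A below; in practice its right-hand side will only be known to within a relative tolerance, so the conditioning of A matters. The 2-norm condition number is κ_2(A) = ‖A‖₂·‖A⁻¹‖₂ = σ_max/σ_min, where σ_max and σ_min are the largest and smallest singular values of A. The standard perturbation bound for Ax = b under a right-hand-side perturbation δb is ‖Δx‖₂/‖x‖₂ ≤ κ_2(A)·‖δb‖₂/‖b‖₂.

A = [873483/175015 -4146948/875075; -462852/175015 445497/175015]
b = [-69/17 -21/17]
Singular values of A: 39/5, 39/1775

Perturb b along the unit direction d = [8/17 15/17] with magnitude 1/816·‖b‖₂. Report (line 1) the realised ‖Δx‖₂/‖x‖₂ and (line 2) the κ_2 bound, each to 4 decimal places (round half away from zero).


0.0017
0.4350

largest singular value 39/5, smallest 39/1775
κ = σ_max/σ_min = (39/5)/(39/1775) = 355.0000
worst-case relative error ≤ 355.0000 × 1/816 = 0.4350
solve Ax = b  →  x = [-94.4430 -98.6074]
2-norm of b is 4.2426; of x, 136.5390
Δx = A⁻¹·δb where δb = 1/816·4.2426·d; ‖Δx‖ = 0.2366
realised ‖Δx‖/‖x‖ = 0.0017
realised/bound (from unrounded values) ≈ 0.0040


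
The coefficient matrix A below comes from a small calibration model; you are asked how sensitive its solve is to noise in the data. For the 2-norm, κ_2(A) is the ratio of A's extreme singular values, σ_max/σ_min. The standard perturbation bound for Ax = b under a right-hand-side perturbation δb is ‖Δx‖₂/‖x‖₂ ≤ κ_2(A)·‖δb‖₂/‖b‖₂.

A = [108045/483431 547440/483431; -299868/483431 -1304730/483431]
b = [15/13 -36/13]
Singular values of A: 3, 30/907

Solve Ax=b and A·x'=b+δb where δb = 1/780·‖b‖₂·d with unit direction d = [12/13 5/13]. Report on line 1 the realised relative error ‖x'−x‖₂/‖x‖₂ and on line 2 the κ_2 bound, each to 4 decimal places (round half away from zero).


σ_max = 3, σ_min = 30/907
condition number: 3 ÷ (30/907) = 90.7000
κ_2(A)·‖δb‖/‖b‖ = 0.1163
solve Ax = b  →  x = [0.2195 0.9756]
2-norm of b is 3.0000; of x, 1.0000
δb = ε·‖b‖·d = [0.0036 0.0015]; solving A·Δx = δb gives ‖Δx‖ = 0.1163
realised ‖Δx‖/‖x‖ = 0.1163
realised/bound = 1 exactly: the bound is attained for this b and d

0.1163
0.1163


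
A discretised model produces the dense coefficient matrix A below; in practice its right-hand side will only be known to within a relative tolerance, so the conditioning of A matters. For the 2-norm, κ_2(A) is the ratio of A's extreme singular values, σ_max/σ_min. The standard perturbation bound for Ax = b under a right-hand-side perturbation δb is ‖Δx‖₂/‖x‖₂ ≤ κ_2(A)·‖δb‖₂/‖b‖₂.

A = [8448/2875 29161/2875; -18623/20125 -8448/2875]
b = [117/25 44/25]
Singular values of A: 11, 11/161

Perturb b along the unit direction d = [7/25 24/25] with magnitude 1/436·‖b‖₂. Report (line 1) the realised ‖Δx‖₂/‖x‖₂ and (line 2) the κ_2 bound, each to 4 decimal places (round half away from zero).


σ_max = 11, σ_min = 11/161
condition number: 11 ÷ (11/161) = 161.0000
bound on ‖Δx‖/‖x‖: κ·ε = 161.0000·1/436 = 0.3693
solve Ax = b  →  x = [-42.0509 12.6436]
2-norm of b is 5.0000; of x, 43.9106
re-solving with b+δb shifts x by Δx of norm 0.1678
realised ‖Δx‖/‖x‖ = 0.0038
so the bound overstates the realised error by a factor of ≈ 96.6033 (computed from the unrounded values)

0.0038
0.3693


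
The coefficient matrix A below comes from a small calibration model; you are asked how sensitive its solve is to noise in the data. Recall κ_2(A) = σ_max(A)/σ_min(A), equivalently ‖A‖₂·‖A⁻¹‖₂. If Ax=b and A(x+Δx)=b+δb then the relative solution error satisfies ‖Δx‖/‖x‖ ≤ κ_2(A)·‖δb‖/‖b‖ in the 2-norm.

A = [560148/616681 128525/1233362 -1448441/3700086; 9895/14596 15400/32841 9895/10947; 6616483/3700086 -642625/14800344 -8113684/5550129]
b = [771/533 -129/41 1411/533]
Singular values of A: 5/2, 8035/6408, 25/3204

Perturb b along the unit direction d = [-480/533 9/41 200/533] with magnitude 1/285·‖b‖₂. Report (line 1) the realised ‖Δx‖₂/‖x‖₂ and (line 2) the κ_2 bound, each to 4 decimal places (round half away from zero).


0.0153
1.1242

largest singular value 5/2, smallest 25/3204
κ_2(A) = (5/2) / (25/3204) = 320.4000
bound on ‖Δx‖/‖x‖: κ·ε = 320.4000·1/285 = 1.1242
solve Ax = b  →  x = [-29.9405 117.3813 -41.9206]
‖b‖ = 4.3589, ‖x‖ = 128.1879
re-solving with b+δb shifts x by Δx of norm 1.9601
relative error = 0.0153
so the bound overstates the realised error by a factor of ≈ 73.5208 (computed from the unrounded values)


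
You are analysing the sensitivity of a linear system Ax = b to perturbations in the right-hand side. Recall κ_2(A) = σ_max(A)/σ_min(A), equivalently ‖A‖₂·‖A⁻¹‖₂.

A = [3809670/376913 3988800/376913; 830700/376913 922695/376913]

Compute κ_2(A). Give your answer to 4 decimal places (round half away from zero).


158.5000

M = AᵀA = [311876100/2914181 327442500/2914181; 327442500/2914181 343840725/2914181]. tr(M)=22610925/100489, det(M)=202500/100489
char-poly roots: 225 and 900/100489
κ = σ_max/σ_min = 15/(30/317) = 158.5000


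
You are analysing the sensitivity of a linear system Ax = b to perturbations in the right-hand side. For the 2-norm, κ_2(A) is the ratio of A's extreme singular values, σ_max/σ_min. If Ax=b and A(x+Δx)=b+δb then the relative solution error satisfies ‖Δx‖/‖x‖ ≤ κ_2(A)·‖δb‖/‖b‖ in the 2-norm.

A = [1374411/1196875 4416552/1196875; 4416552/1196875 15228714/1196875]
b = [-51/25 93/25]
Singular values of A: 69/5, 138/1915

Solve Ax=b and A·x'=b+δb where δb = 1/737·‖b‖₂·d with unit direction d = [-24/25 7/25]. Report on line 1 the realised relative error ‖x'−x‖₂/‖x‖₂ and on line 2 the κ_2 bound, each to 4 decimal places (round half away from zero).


largest singular value 69/5, smallest 138/1915
κ_2(A) = (69/5) / (138/1915) = 191.5000
worst-case relative error ≤ 191.5000 × 1/737 = 0.2598
solve Ax = b  →  x = [-39.9043 11.8652]
2-norm of b is 4.2426; of x, 41.6310
δb = ε·‖b‖·d = [-0.0055 0.0016]; solving A·Δx = δb gives ‖Δx‖ = 0.0799
realised ‖Δx‖/‖x‖ = 0.0019
tightness: 0.0019 against a bound of 0.2598 (unrounded ratio ≈ 0.0074)

0.0019
0.2598


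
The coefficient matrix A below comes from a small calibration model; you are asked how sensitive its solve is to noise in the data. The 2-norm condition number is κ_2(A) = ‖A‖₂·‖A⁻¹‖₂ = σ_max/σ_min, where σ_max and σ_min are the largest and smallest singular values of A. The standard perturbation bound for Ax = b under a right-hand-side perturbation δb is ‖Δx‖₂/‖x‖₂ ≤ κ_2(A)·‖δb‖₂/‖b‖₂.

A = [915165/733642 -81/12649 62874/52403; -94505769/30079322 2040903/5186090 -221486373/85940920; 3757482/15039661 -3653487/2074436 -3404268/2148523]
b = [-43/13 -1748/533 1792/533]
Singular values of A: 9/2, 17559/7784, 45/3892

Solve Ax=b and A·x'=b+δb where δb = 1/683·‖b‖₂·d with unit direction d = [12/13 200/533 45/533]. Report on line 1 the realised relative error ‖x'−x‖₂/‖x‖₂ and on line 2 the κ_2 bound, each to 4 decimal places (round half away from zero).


0.0021
0.5698

σ_max = 9/2, σ_min = 45/3892
κ_2(A) = (9/2) / (45/3892) = 389.2000
bound on ‖Δx‖/‖x‖: κ·ε = 389.2000·1/683 = 0.5698
solve Ax = b  →  x = [191.7667 206.1548 -201.0328]
‖b‖₂ = 5.7446 and ‖x‖₂ = 345.9602
with δb = [0.0078 0.0032 0.0007], A·Δx = δb → ‖Δx‖ = 0.7274
dividing the unrounded norms, ‖Δx‖/‖x‖ = 0.0021
realised/bound (from unrounded values) ≈ 0.0037


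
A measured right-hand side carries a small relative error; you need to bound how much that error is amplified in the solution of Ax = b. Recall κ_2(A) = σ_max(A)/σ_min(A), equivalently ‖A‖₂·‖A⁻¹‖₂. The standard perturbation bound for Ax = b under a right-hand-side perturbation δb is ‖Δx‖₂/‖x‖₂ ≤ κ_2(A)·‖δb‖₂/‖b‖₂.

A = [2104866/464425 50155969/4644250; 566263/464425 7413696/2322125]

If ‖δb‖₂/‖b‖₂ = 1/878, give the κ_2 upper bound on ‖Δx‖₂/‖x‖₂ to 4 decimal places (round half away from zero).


0.1302

form AᵀA = [7601783461/345104929 91174237857/1725524645; 91174237857/1725524645 4376756447761/34510492900] with trace 30396063869/204204100 and determinant 13845841/8168164
solving λ² − 30396063869/204204100·λ + 13845841/8168164 = 0 gives λ = 3721/25, 93025/8168164
σ_max=√(3721/25)=(61/5), σ_min=√(93025/8168164)=(305/2858) → κ = 114.3200
κ_2(A)·‖δb‖/‖b‖ = 0.1302


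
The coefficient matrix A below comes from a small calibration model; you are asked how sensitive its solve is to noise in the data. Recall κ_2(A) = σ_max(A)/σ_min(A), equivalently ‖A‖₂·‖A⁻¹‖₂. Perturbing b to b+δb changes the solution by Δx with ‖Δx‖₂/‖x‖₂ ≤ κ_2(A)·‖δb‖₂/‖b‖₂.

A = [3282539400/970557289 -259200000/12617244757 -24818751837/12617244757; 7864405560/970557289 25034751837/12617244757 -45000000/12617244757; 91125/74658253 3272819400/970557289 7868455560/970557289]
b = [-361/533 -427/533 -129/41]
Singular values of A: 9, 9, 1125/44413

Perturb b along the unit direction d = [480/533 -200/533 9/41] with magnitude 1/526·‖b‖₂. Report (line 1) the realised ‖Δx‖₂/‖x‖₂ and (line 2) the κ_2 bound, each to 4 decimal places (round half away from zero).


0.0063
0.6755

from the listed singular values, σ₁ = 9, σ_n = 1125/44413
κ = σ_max/σ_min = 9/(1125/44413) = 355.3040
worst-case relative error ≤ 355.3040 × 1/526 = 0.6755
solve Ax = b  →  x = [-8.7744 35.4019 -15.1119]
‖b‖₂ = 3.3166 and ‖x‖₂ = 39.4798
with δb = [0.0057 -0.0024 0.0014], A·Δx = δb → ‖Δx‖ = 0.2489
realised ‖Δx‖/‖x‖ = 0.0063
tightness: 0.0063 against a bound of 0.6755 (unrounded ratio ≈ 0.0093)


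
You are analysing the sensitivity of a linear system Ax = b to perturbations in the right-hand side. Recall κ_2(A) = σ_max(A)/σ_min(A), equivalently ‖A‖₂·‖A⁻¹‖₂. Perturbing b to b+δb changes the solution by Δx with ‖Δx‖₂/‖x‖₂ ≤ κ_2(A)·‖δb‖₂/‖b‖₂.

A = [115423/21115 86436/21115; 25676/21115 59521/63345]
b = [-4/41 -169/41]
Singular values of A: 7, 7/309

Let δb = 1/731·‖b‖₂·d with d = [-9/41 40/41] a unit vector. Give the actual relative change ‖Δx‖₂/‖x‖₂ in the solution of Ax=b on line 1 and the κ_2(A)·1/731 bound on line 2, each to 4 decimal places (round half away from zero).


0.0014
0.4227

largest singular value 7, smallest 7/309
κ_2(A) = 7 / (7/309) = 309.0000
bound on ‖Δx‖/‖x‖: κ·ε = 309.0000·1/731 = 0.4227
solve Ax = b  →  x = [105.8286 -141.3429]
‖b‖₂ = 4.1231 and ‖x‖₂ = 176.5715
with δb = [-0.0012 0.0055], A·Δx = δb → ‖Δx‖ = 0.2490
relative error = 0.0014
realised/bound (from unrounded values) ≈ 0.0033


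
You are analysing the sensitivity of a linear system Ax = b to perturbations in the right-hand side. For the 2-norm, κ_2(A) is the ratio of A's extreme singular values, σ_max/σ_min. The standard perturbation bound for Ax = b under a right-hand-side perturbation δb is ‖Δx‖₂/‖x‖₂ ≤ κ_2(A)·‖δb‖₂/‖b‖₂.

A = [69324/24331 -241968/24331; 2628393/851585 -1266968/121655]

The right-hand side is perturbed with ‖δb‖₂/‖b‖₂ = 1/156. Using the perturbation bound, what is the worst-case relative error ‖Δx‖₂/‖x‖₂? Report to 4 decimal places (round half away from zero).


1.4118

form AᵀA = [15214715289/862303225 -7450146264/123186175; -7450146264/123186175 3649132864/17598025] with trace 7760889025/34492129 and determinant 36000000/34492129
char-poly roots: 225 and 160000/34492129
κ = σ_max/σ_min = 15/(400/5873) = 220.2375
worst-case relative error ≤ 220.2375 × 1/156 = 1.4118


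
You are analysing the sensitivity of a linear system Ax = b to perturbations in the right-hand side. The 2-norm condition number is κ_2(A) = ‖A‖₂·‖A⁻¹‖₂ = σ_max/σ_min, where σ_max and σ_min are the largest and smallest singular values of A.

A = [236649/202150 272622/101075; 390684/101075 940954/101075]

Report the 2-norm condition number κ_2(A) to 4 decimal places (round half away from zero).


233.2500

M = AᵀA = [1066461921/65383396 639797655/16345849; 639797655/16345849 1535547496/16345849]. tr(M)=42654745/386884, det(M)=21609/96721
eigenvalues of AᵀA: λ = (tr ± √(tr²−4·det))/2 = 441/4, 196/96721
κ = σ_max/σ_min = (21/2)/(14/311) = 233.2500


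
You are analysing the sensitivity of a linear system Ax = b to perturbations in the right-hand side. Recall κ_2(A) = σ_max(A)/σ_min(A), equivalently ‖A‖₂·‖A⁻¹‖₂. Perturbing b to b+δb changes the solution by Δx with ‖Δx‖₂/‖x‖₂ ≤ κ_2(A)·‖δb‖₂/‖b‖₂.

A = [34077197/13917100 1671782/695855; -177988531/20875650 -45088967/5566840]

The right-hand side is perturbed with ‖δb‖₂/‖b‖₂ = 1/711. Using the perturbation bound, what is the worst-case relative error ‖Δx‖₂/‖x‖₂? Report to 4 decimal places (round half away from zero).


form AᵀA = [219473546989669/2789073682704 69671637882385/929691227568; 69671637882385/929691227568 88475426747225/1239588303424] with trace 1990693256461/13265510976 and determinant 90075015625/212248175616
char-poly roots: 2401/16 and 37515625/13265510976
κ_2(A) = √(λ_max/λ_min) = √((2401/16) / (37515625/13265510976)) = 230.3520
perturbation bound = 230.3520·1/711 = 0.3240

0.3240


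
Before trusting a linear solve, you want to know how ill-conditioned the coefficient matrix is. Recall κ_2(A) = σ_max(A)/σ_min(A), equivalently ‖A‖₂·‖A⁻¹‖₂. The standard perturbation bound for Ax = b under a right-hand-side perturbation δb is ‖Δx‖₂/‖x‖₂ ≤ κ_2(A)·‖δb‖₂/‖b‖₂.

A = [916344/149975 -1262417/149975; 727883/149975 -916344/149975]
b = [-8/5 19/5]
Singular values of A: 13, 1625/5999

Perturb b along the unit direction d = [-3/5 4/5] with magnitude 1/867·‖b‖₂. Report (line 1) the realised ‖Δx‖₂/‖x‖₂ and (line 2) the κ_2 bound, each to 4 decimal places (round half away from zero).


0.0012
0.0554

largest singular value 13, smallest 1625/5999
condition number: 13 ÷ (1625/5999) = 47.9920
κ_2(A)·‖δb‖/‖b‖ = 0.0554
solve Ax = b  →  x = [11.8596 8.7985]
‖b‖ = 4.1231, ‖x‖ = 14.7670
Δx = A⁻¹·δb where δb = 1/867·4.1231·d; ‖Δx‖ = 0.0176
relative error = 0.0012
realised/bound (from unrounded values) ≈ 0.0215


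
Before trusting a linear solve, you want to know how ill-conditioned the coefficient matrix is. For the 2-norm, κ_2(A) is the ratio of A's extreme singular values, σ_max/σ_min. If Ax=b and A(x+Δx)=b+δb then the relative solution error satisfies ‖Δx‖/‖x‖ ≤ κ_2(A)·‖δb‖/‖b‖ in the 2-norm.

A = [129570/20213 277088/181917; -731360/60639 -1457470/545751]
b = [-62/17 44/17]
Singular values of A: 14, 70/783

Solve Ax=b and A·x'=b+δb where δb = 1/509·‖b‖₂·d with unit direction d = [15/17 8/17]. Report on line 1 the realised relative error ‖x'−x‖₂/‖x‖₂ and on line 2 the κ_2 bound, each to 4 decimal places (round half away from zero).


0.0044
0.3077

σ_max = 14, σ_min = 70/783
κ = σ_max/σ_min = 14/(70/783) = 156.6000
perturbation bound = 156.6000·1/509 = 0.3077
solve Ax = b  →  x = [4.6321 -21.8885]
‖b‖ = 4.4721, ‖x‖ = 22.3733
δb = ε·‖b‖·d = [0.0078 0.0041]; solving A·Δx = δb gives ‖Δx‖ = 0.0983
relative error = 0.0044
so the bound overstates the realised error by a factor of ≈ 70.0394 (computed from the unrounded values)


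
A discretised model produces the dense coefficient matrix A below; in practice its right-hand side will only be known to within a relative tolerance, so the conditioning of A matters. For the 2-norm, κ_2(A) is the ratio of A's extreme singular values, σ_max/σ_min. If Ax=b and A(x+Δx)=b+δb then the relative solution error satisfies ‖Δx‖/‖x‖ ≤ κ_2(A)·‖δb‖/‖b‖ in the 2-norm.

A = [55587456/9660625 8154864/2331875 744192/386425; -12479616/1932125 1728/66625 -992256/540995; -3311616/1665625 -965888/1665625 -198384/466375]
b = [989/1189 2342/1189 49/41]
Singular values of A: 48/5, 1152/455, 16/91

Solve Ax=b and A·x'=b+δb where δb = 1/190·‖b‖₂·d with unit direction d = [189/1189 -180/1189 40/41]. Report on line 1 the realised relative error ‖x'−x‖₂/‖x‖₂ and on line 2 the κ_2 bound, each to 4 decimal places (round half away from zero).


σ_max = 48/5, σ_min = 16/91
κ_2(A) = (48/5) / (16/91) = 54.6000
κ_2(A)·‖δb‖/‖b‖ = 0.2874
solve Ax = b  →  x = [-1.8460 0.2844 5.4308]
‖b‖ = 2.4495, ‖x‖ = 5.7430
Δx = A⁻¹·δb where δb = 1/190·2.4495·d; ‖Δx‖ = 0.0733
relative error = 0.0128
realised/bound (from unrounded values) ≈ 0.0444

0.0128
0.2874


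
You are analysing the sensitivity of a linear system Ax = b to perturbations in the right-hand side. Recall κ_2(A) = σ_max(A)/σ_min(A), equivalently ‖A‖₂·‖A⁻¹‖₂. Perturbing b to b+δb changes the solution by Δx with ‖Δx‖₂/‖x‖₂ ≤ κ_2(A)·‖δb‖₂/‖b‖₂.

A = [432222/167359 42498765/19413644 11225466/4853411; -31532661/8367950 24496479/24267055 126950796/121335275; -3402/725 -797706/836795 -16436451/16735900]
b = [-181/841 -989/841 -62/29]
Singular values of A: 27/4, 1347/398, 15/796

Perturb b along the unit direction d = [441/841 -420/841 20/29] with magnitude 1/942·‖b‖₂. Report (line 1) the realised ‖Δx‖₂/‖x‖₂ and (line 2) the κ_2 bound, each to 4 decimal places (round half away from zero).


σ_max = 27/4, σ_min = 15/796
κ = σ_max/σ_min = (27/4)/(15/796) = 358.2000
bound on ‖Δx‖/‖x‖: κ·ε = 358.2000·1/942 = 0.3803
solve Ax = b  →  x = [0.3672 38.2892 -36.7430]
2-norm of b is 2.4495; of x, 53.0683
re-solving with b+δb shifts x by Δx of norm 0.1380
dividing the unrounded norms, ‖Δx‖/‖x‖ = 0.0026
tightness: 0.0026 against a bound of 0.3803 (unrounded ratio ≈ 0.0068)

0.0026
0.3803


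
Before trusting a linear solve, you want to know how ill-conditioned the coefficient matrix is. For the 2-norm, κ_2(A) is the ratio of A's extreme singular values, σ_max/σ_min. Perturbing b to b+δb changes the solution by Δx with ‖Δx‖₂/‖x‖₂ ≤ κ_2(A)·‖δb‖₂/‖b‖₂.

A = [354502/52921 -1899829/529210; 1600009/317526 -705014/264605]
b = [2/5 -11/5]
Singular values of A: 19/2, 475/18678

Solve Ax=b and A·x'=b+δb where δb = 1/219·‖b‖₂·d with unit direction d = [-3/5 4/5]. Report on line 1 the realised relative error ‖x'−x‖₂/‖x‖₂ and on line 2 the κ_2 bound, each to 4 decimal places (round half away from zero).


0.0051
1.7058

from the listed singular values, σ₁ = 19/2, σ_n = 475/18678
κ_2(A) = (19/2) / (475/18678) = 373.5600
perturbation bound = 373.5600·1/219 = 1.7058
solve Ax = b  →  x = [-37.1019 -69.3424]
‖b‖₂ = 2.2361 and ‖x‖₂ = 78.6443
δb = ε·‖b‖·d = [-0.0061 0.0082]; solving A·Δx = δb gives ‖Δx‖ = 0.4015
realised ‖Δx‖/‖x‖ = 0.0051
tightness: 0.0051 against a bound of 1.7058 (unrounded ratio ≈ 0.0030)


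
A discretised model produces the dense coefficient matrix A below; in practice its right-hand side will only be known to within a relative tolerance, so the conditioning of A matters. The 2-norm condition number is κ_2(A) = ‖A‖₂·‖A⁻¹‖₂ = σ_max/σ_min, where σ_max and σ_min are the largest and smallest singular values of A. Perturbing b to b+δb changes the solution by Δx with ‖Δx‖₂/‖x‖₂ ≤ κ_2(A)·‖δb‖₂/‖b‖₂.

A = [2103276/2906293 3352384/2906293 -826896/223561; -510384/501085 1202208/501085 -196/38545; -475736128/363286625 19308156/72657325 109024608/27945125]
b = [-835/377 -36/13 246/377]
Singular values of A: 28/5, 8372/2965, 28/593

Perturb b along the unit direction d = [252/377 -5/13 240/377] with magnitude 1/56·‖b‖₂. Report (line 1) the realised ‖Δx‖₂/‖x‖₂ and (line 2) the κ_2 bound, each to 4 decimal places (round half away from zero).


σ_max = 28/5, σ_min = 28/593
κ_2(A) = (28/5) / (28/593) = 118.6000
perturbation bound = 118.6000·1/56 = 2.1179
solve Ax = b  →  x = [0.3163 -1.0192 0.3429]
2-norm of b is 3.6056; of x, 1.1209
Δx = A⁻¹·δb where δb = 1/56·3.6056·d; ‖Δx‖ = 1.3636
relative error = 1.2165
realised/bound (from unrounded values) ≈ 0.5744

1.2165
2.1179


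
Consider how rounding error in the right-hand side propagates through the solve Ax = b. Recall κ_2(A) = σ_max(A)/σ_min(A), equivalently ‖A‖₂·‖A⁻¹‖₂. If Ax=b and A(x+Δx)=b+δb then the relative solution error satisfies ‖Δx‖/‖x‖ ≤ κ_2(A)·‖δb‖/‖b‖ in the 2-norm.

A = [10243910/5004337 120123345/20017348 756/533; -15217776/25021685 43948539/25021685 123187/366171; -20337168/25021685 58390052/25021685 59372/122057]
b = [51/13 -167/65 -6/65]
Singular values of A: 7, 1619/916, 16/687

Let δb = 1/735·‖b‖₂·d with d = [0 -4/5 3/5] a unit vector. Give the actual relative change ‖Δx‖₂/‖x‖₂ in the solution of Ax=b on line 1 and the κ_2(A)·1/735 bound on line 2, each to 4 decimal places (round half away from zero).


σ_max = 7, σ_min = 16/687
κ = σ_max/σ_min = 7/(16/687) = 300.5625
bound on ‖Δx‖/‖x‖: κ·ε = 300.5625·1/735 = 0.4089
solve Ax = b  →  x = [-2.3902 -18.3555 83.8746]
2-norm of b is 4.6904; of x, 85.8928
δb = ε·‖b‖·d = [0.0000 -0.0051 0.0038]; solving A·Δx = δb gives ‖Δx‖ = 0.2740
dividing the unrounded norms, ‖Δx‖/‖x‖ = 0.0032
so the bound overstates the realised error by a factor of ≈ 128.1869 (computed from the unrounded values)

0.0032
0.4089


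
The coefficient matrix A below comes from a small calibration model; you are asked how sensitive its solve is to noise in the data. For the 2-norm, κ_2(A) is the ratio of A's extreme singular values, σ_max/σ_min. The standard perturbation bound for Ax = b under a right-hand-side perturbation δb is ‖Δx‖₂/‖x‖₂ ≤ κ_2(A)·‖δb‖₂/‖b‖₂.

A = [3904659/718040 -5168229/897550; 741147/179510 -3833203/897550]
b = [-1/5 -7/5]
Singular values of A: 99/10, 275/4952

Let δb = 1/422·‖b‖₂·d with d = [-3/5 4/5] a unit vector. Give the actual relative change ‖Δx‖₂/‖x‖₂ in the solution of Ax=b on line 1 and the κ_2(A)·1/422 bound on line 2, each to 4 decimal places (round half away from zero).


largest singular value 99/10, smallest 275/4952
condition number: (99/10) ÷ (275/4952) = 178.2720
κ_2(A)·‖δb‖/‖b‖ = 0.4224
solve Ax = b  →  x = [-13.1094 -12.3457]
2-norm of b is 1.4142; of x, 18.0076
with δb = [-0.0020 0.0027], A·Δx = δb → ‖Δx‖ = 0.0603
realised ‖Δx‖/‖x‖ = 0.0034
so the bound overstates the realised error by a factor of ≈ 126.0593 (computed from the unrounded values)

0.0034
0.4224


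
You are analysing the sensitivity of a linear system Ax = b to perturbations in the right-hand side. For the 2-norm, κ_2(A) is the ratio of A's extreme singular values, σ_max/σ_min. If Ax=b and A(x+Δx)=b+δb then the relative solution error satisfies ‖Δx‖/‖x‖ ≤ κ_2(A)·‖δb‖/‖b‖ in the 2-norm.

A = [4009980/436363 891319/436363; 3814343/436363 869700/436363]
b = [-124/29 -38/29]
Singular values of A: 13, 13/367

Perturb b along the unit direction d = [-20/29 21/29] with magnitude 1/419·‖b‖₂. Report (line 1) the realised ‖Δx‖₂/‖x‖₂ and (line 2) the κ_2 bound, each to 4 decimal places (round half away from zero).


σ_max = 13, σ_min = 13/367
κ = σ_max/σ_min = 13/(13/367) = 367.0000
worst-case relative error ≤ 367.0000 × 1/419 = 0.8759
solve Ax = b  →  x = [-12.6942 55.0169]
‖b‖ = 4.4721, ‖x‖ = 56.4624
δb = ε·‖b‖·d = [-0.0074 0.0077]; solving A·Δx = δb gives ‖Δx‖ = 0.3013
relative error = 0.0053
so the bound overstates the realised error by a factor of ≈ 164.1298 (computed from the unrounded values)

0.0053
0.8759


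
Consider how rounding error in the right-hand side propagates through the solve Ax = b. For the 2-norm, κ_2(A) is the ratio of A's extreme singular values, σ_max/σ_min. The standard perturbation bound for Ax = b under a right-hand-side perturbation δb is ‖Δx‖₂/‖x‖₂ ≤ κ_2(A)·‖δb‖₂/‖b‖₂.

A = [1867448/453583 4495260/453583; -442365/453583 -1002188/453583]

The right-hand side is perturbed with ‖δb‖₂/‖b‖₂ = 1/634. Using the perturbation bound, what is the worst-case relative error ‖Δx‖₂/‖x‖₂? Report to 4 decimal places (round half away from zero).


form AᵀA = [2190986809/122389969 5257583100/122389969; 5257583100/122389969 12618526624/122389969] with trace 87630257/724201 and determinant 234256/724201
λ_max, λ_min = (87630257/724201 ± √7678383348168225/524467088401)/2 = 121, 1936/724201
σ_max=√121=11, σ_min=√(1936/724201)=(44/851) → κ = 212.7500
worst-case relative error ≤ 212.7500 × 1/634 = 0.3356

0.3356


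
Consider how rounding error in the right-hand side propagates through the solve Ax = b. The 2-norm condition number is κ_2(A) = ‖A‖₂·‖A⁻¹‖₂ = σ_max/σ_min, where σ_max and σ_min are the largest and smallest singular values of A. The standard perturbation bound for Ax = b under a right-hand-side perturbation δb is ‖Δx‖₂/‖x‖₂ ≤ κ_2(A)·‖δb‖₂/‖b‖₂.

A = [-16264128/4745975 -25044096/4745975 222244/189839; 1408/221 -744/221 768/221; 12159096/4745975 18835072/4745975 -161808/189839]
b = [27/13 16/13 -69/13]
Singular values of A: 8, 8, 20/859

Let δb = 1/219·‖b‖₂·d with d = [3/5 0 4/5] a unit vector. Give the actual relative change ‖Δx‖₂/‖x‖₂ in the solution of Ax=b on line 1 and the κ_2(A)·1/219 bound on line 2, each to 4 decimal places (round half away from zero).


0.0089
1.5689

from the listed singular values, σ₁ = 8, σ_n = 20/859
κ_2(A) = 8 / (20/859) = 343.6000
bound on ‖Δx‖/‖x‖: κ·ε = 343.6000·1/219 = 1.5689
solve Ax = b  →  x = [36.1797 -49.0729 -113.5147]
‖b‖₂ = 5.8310 and ‖x‖₂ = 128.8515
Δx = A⁻¹·δb where δb = 1/219·5.8310·d; ‖Δx‖ = 1.1436
realised ‖Δx‖/‖x‖ = 0.0089
realised/bound (from unrounded values) ≈ 0.0057


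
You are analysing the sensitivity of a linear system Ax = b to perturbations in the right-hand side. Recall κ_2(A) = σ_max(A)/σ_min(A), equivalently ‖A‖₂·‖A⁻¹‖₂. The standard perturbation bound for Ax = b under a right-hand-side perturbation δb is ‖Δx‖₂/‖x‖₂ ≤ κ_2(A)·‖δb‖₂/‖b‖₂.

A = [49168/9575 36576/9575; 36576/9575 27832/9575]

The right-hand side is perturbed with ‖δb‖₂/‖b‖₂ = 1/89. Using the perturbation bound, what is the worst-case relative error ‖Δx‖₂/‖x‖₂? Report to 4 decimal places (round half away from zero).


2.1517

M = AᵀA = [30042368/733445 22530816/733445; 22530816/733445 16899392/733445]. tr(M)=9388352/146689, det(M)=16384/146689
eigenvalues of AᵀA: λ = (tr ± √(tr²−4·det))/2 = 64, 256/146689
κ = σ_max/σ_min = 8/(16/383) = 191.5000
perturbation bound = 191.5000·1/89 = 2.1517


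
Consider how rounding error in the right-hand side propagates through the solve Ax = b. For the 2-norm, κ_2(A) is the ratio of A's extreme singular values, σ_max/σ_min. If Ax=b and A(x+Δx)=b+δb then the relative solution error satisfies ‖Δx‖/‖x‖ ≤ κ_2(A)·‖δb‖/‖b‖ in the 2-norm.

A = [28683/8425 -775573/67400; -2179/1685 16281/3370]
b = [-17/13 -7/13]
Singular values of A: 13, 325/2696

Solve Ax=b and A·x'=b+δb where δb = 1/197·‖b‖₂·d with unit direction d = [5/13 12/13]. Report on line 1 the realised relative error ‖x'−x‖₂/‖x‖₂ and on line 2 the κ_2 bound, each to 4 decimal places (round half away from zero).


0.0072
0.5474

from the listed singular values, σ₁ = 13, σ_n = 325/2696
condition number: 13 ÷ (325/2696) = 107.8400
κ_2(A)·‖δb‖/‖b‖ = 0.5474
solve Ax = b  →  x = [-7.9851 -2.2489]
‖b‖₂ = 1.4142 and ‖x‖₂ = 8.2957
Δx = A⁻¹·δb where δb = 1/197·1.4142·d; ‖Δx‖ = 0.0596
realised ‖Δx‖/‖x‖ = 0.0072
realised/bound (from unrounded values) ≈ 0.0131


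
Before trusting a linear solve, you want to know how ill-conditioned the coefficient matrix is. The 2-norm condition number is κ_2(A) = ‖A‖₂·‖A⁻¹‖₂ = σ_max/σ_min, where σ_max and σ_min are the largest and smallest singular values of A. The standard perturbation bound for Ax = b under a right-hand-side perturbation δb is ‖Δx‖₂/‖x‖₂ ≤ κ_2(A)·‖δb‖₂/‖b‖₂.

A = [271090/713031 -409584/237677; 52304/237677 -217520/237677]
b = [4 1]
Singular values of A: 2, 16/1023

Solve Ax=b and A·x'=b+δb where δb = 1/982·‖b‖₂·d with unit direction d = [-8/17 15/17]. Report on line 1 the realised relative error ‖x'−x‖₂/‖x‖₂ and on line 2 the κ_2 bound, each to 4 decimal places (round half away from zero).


0.0042
0.1302

from the listed singular values, σ₁ = 2, σ_n = 16/1023
κ = σ_max/σ_min = 2/(16/1023) = 127.8750
κ_2(A)·‖δb‖/‖b‖ = 0.1302
solve Ax = b  →  x = [-61.9390 -15.9863]
‖b‖₂ = 4.1231 and ‖x‖₂ = 63.9688
δb = ε·‖b‖·d = [-0.0020 0.0037]; solving A·Δx = δb gives ‖Δx‖ = 0.2685
realised ‖Δx‖/‖x‖ = 0.0042
so the bound overstates the realised error by a factor of ≈ 31.0294 (computed from the unrounded values)


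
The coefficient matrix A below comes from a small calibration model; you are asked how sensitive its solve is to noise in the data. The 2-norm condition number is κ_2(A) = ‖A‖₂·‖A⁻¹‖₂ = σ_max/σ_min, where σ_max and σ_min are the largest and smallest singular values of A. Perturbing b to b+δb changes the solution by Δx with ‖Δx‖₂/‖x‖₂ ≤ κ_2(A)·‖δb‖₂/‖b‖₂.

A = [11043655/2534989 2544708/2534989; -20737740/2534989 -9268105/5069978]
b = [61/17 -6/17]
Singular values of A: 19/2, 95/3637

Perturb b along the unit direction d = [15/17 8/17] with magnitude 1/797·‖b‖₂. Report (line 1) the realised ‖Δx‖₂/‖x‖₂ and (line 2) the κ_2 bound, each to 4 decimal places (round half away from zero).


0.0015
0.4563

largest singular value 19/2, smallest 95/3637
condition number: (19/2) ÷ (95/3637) = 363.7000
worst-case relative error ≤ 363.7000 × 1/797 = 0.4563
solve Ax = b  →  x = [-25.0062 112.0976]
2-norm of b is 3.6056; of x, 114.8528
Δx = A⁻¹·δb where δb = 1/797·3.6056·d; ‖Δx‖ = 0.1732
relative error = 0.0015
realised/bound (from unrounded values) ≈ 0.0033


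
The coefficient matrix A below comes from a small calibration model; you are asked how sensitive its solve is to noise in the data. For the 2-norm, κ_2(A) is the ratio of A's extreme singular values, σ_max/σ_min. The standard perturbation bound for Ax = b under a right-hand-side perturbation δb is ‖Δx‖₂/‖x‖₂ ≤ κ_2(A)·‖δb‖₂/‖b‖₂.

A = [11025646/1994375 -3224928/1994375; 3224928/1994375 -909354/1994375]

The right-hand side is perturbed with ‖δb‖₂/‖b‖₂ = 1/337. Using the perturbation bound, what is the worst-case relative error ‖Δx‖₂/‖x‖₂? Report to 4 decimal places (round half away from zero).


1.1363

form AᵀA = [211144048516/6364050625 -61583225088/6364050625; -61583225088/6364050625 17963336484/6364050625] with trace 366571816/10182481 and determinant 90000/10182481
char-poly roots: 36 and 2500/10182481
κ = σ_max/σ_min = 6/(50/3191) = 382.9200
worst-case relative error ≤ 382.9200 × 1/337 = 1.1363


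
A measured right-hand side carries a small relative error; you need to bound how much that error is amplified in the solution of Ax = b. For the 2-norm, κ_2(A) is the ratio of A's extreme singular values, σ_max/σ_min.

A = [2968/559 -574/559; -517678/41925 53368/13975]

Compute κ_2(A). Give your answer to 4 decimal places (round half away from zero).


25.8000

form AᵀA = [1878942436/10400625 -182377216/3466875; -182377216/3466875 18071396/1155625] with trace 3266536/16641 and determinant 960400/16641
eigenvalues of AᵀA: λ = (tr ± √(tr²−4·det))/2 = 196, 4900/16641
so κ_2 = √(196 / (4900/16641)) = 25.8000


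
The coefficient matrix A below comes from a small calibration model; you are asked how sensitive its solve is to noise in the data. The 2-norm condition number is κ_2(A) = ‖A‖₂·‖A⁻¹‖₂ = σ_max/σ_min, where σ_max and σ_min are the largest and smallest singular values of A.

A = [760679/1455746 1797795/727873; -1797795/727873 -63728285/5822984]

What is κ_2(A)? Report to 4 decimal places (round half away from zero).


form AᵀA = [8035038661/1260676036 71410215195/2521352072; 71410215195/2521352072 2539052104825/20170816576] with trace 1586920121/11999296 and determinant 6996025/47997184
char-poly roots: 529/4 and 13225/11999296
κ_2(A) = √(λ_max/λ_min) = √((529/4) / (13225/11999296)) = 346.4000

346.4000


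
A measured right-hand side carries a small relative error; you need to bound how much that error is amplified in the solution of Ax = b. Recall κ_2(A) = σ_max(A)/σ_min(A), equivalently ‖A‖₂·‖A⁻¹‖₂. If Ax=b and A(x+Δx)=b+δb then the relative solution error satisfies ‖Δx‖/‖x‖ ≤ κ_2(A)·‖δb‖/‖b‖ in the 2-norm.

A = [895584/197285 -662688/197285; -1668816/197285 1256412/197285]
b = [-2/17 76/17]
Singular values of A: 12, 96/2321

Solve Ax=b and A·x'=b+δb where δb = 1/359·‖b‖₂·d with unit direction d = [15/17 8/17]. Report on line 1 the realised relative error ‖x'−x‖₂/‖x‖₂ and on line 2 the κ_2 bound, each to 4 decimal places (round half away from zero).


0.0062
0.8081

largest singular value 12, smallest 96/2321
κ_2(A) = 12 / (96/2321) = 290.1250
bound on ‖Δx‖/‖x‖: κ·ε = 290.1250·1/359 = 0.8081
solve Ax = b  →  x = [28.7458 38.8833]
‖b‖₂ = 4.4721 and ‖x‖₂ = 48.3553
δb = ε·‖b‖·d = [0.0110 0.0059]; solving A·Δx = δb gives ‖Δx‖ = 0.3012
dividing the unrounded norms, ‖Δx‖/‖x‖ = 0.0062
so the bound overstates the realised error by a factor of ≈ 129.7509 (computed from the unrounded values)


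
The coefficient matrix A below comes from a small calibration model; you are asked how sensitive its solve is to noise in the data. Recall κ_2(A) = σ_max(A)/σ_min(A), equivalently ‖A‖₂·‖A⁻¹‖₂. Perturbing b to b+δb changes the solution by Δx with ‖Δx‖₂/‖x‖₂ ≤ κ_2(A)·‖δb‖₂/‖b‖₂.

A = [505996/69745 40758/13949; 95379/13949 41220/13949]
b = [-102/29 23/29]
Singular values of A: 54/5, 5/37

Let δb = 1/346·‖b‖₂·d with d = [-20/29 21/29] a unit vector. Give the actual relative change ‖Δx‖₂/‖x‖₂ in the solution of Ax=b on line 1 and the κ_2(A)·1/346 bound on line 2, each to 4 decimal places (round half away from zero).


0.0035
0.2310

σ_max = 54/5, σ_min = 5/37
κ = σ_max/σ_min = (54/5)/(5/37) = 79.9200
perturbation bound = 79.9200·1/346 = 0.2310
solve Ax = b  →  x = [-8.7094 20.4211]
‖b‖ = 3.6056, ‖x‖ = 22.2008
re-solving with b+δb shifts x by Δx of norm 0.0771
realised ‖Δx‖/‖x‖ = 0.0035
so the bound overstates the realised error by a factor of ≈ 66.4998 (computed from the unrounded values)


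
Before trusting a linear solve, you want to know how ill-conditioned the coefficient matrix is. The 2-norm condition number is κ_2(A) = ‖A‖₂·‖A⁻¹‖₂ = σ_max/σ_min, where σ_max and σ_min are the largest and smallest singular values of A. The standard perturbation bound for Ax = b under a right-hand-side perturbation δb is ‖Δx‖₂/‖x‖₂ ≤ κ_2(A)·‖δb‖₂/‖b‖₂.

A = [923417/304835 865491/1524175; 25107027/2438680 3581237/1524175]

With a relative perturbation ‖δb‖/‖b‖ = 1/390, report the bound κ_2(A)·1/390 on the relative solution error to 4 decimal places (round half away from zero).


form AᵀA = [27397421518225/237886405696 770463094995/29735800712; 770463094995/29735800712 21718932994/3716975089] with trace 17125183361/141514816 and determinant 228765625/141514816
solving λ² − 17125183361/141514816·λ + 228765625/141514816 = 0 gives λ = 121, 1890625/141514816
σ_max=√121=11, σ_min=√(1890625/141514816)=(1375/11896) → κ = 95.1680
perturbation bound = 95.1680·1/390 = 0.2440

0.2440


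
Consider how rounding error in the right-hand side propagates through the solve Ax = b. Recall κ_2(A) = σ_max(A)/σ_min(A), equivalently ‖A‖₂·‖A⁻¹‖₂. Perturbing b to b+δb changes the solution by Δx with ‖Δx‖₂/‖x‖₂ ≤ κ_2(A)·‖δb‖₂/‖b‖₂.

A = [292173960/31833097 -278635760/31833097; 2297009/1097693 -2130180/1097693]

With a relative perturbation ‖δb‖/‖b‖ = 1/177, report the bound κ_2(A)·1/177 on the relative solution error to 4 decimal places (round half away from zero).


1.8907

AᵀA = [53422337562841/602823357889 -50877550416420/602823357889; -50877550416420/602823357889 48455719546000/602823357889]; tr = 121139188001/716793529, det = 182790400/716793529
eigenvalues of AᵀA: λ = (tr ± √(tr²−4·det))/2 = 169, 1081600/716793529
κ_2(A) = √(λ_max/λ_min) = √(169 / (1081600/716793529)) = 334.6625
worst-case relative error ≤ 334.6625 × 1/177 = 1.8907


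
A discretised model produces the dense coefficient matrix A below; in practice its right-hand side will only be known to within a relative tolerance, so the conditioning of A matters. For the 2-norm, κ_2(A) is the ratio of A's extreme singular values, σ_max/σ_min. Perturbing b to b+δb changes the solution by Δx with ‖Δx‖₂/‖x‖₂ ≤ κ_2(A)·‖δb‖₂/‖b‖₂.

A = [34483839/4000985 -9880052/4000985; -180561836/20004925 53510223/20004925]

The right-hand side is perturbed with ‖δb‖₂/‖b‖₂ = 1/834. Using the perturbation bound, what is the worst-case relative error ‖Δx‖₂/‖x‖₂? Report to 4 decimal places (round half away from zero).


0.2647

form AᵀA = [74115285878881/475858530625 -21616477017408/475858530625; -21616477017408/475858530625 6306456187369/475858530625] with trace 128674787306/761373649 and determinant 446265625/761373649
char-poly roots: 169 and 2640625/761373649
κ_2(A) = √(λ_max/λ_min) = √(169 / (2640625/761373649)) = 220.7440
bound on ‖Δx‖/‖x‖: κ·ε = 220.7440·1/834 = 0.2647
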